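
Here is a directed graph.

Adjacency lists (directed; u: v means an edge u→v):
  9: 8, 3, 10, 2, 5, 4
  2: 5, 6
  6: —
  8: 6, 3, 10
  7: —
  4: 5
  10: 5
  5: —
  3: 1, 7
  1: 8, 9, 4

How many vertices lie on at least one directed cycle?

A vertex is on a directed cycle iff it belongs to a strongly connected component of size ≥ 2 (or has a self-loop).
The vertices on cycles are {1, 3, 8, 9} — 4 in total.

4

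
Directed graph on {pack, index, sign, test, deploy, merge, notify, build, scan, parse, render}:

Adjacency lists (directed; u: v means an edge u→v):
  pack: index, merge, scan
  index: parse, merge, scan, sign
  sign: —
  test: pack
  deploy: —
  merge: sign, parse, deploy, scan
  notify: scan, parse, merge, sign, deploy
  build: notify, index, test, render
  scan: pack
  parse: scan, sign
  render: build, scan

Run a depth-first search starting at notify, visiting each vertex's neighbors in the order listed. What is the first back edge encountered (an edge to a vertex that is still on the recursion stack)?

parse→scan

DFS from notify (visiting each vertex's neighbors in the order listed); mark gray on enter, black on exit:
notify gray
  scan gray
    pack gray
      index gray
        parse gray
          parse→scan: scan is gray → back edge
First back edge: parse → scan.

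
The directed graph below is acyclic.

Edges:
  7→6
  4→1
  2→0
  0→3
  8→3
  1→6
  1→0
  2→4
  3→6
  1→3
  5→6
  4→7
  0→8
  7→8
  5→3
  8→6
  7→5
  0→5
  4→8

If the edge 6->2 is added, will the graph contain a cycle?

Yes

Adding 6→2 creates a cycle iff 2 can already reach 6.
Path from 2: 2 → 4 → 1 → 6.
So 2 → … → 6 → 2 is a cycle.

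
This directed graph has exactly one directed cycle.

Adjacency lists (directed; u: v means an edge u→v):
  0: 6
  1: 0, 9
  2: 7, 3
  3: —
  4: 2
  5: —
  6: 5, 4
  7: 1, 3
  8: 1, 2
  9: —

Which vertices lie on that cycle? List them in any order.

DFS with gray/black marking from 1:
1 gray
  0 gray
    6 gray
      5 gray
      5 black
      4 gray
        2 gray
          7 gray
            7→1: 1 is gray → back edge
Back edge closes the cycle 1 → 0 → 6 → 4 → 2 → 7 → 1; its vertices are {0, 1, 2, 4, 6, 7}.

0, 1, 2, 4, 6, 7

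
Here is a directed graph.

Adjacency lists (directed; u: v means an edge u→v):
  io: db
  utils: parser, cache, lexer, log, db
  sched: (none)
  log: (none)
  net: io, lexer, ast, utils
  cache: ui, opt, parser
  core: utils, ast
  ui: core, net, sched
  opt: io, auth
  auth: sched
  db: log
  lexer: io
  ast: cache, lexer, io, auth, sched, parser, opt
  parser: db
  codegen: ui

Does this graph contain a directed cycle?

DFS with white/gray/black marking, starting from ast:
ast gray
  cache gray
    ui gray
      core gray
        utils gray
          parser gray
            db gray
              log gray
              log black
            db black
          parser black
          utils→cache: cache is gray → back edge
Back edge found, so a cycle exists: cache → ui → core → utils → cache.

Yes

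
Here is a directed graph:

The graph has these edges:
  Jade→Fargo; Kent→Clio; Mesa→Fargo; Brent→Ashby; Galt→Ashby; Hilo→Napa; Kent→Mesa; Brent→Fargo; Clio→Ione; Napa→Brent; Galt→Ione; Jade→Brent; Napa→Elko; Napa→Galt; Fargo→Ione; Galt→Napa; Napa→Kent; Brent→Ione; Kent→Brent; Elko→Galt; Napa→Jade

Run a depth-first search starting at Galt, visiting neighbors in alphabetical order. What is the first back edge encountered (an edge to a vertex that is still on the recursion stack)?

Elko->Galt

DFS from Galt (visiting neighbors in alphabetical order); mark gray on enter, black on exit:
Galt gray
  Ashby gray
  Ashby black
  Ione gray
  Ione black
  Napa gray
    Brent gray
      Brent→Ashby: Ashby black — skip
      Fargo gray
        Fargo→Ione: Ione black — skip
      Fargo black
      Brent→Ione: Ione black — skip
    Brent black
    Elko gray
      Elko→Galt: Galt is gray → back edge
First back edge: Elko → Galt.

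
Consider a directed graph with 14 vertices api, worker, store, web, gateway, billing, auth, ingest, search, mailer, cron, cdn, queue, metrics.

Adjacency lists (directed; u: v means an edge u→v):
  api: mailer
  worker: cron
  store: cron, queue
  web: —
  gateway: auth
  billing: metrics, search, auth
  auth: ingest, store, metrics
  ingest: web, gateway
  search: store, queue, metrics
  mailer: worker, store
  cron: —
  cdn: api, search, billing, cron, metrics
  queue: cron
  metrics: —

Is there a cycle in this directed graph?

Yes

DFS with white/gray/black marking, starting from metrics:
metrics gray
metrics black
api gray
  mailer gray
    worker gray
      cron gray
      cron black
    worker black
    store gray
      store→cron: cron black — skip
      queue gray
        queue→cron: cron black — skip
      queue black
    store black
  mailer black
api black
web gray
web black
gateway gray
  auth gray
    ingest gray
      ingest→web: web black — skip
      ingest→gateway: gateway is gray → back edge
Back edge found, so a cycle exists: gateway → auth → ingest → gateway.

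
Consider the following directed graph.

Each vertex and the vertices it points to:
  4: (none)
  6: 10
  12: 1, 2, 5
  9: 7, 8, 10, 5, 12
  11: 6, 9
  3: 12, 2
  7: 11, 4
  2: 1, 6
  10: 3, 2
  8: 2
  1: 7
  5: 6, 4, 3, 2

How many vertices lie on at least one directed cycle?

11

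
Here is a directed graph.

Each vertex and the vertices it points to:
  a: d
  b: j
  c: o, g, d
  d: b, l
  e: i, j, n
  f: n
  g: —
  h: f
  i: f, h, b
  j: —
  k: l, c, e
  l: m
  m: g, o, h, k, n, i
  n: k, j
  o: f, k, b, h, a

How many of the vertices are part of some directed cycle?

12

A vertex is on a directed cycle iff it belongs to a strongly connected component of size ≥ 2 (or has a self-loop).
The vertices on cycles are {a, c, d, e, f, h, i, k, l, m, n, o} — 12 in total.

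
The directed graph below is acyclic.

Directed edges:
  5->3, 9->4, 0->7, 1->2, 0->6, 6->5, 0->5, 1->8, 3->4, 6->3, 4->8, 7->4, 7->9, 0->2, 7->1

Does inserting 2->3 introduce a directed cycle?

Adding 2→3 creates a cycle iff 3 can already reach 2.
Explore from 3: no path reaches 2. The graph stays acyclic.

No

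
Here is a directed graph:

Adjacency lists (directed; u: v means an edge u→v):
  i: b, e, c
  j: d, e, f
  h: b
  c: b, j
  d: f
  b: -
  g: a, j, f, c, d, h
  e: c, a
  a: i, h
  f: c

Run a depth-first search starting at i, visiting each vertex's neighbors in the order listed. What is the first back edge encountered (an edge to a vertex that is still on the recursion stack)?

f→c

DFS from i (visiting each vertex's neighbors in the order listed); mark gray on enter, black on exit:
i gray
  b gray
  b black
  e gray
    c gray
      c→b: b black — skip
      j gray
        d gray
          f gray
            f→c: c is gray → back edge
First back edge: f → c.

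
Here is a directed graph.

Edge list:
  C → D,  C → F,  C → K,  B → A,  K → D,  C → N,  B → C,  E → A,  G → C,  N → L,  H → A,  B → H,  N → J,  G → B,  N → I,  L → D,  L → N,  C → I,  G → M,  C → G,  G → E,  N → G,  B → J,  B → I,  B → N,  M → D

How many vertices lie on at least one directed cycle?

5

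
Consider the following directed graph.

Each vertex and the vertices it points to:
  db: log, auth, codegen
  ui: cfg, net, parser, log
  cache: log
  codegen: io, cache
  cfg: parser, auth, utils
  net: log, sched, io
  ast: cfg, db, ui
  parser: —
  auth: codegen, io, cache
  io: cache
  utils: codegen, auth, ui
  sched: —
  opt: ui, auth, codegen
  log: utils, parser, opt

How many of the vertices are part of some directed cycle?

10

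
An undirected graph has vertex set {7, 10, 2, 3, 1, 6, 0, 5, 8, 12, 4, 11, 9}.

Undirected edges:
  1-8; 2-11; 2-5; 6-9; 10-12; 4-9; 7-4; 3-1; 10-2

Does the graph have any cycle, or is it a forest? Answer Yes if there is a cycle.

DFS, tracking each vertex's parent; an edge to a visited non-parent vertex closes a cycle.
Start from 8:
visit 8 (parent –)
  visit 1 (parent 8)
    visit 3 (parent 1)
      3–1: parent, skip
    1–8: parent, skip
visit 7 (parent –)
  visit 4 (parent 7)
    visit 9 (parent 4)
      visit 6 (parent 9)
        6–9: parent, skip
      9–4: parent, skip
    4–7: parent, skip
visit 10 (parent –)
  visit 2 (parent 10)
    visit 11 (parent 2)
      11–2: parent, skip
    2–10: parent, skip
    visit 5 (parent 2)
      5–2: parent, skip
  visit 12 (parent 10)
    12–10: parent, skip
visit 0 (parent –)
No non-parent visited neighbor found — the graph is a forest.

No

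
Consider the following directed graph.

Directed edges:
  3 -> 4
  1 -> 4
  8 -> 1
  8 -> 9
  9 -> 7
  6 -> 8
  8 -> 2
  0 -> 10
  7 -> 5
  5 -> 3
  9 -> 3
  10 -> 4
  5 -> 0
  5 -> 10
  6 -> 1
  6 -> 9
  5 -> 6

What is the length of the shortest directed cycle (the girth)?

4

For each vertex v, BFS finds the shortest path from v back to v.
The shortest such closed walk is 5 → 6 → 9 → 7 → 5, length 4.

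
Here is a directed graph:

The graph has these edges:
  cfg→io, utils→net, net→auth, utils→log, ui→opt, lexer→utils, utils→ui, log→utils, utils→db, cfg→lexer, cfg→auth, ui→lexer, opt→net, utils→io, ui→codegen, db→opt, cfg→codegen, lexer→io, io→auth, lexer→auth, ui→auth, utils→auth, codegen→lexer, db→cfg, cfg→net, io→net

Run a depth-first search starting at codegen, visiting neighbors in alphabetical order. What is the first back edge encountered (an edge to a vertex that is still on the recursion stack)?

cfg→codegen

DFS from codegen (visiting neighbors in alphabetical order); mark gray on enter, black on exit:
codegen gray
  lexer gray
    auth gray
    auth black
    io gray
      io→auth: auth black — skip
      net gray
        net→auth: auth black — skip
      net black
    io black
    utils gray
      utils→auth: auth black — skip
      db gray
        cfg gray
          cfg→auth: auth black — skip
          cfg→codegen: codegen is gray → back edge
First back edge: cfg → codegen.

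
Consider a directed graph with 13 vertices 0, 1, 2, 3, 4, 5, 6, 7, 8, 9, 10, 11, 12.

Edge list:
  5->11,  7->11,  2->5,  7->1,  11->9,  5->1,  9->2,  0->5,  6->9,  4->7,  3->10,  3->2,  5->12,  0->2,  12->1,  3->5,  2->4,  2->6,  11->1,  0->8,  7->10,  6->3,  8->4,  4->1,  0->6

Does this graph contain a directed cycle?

Yes

DFS with white/gray/black marking, starting from 1:
1 gray
1 black
0 gray
  8 gray
    4 gray
      7 gray
        7→1: 1 black — skip
        10 gray
        10 black
        11 gray
          9 gray
            2 gray
              2→4: 4 is gray → back edge
Back edge found, so a cycle exists: 4 → 7 → 11 → 9 → 2 → 4.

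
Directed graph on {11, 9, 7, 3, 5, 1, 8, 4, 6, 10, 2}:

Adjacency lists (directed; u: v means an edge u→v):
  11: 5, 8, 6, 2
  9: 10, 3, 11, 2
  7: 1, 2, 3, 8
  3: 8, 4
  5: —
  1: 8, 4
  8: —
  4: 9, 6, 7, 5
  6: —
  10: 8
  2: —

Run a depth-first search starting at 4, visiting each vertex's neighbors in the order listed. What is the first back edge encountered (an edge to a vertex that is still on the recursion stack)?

3→4

DFS from 4 (visiting each vertex's neighbors in the order listed); mark gray on enter, black on exit:
4 gray
  9 gray
    10 gray
      8 gray
      8 black
    10 black
    3 gray
      3→8: 8 black — skip
      3→4: 4 is gray → back edge
First back edge: 3 → 4.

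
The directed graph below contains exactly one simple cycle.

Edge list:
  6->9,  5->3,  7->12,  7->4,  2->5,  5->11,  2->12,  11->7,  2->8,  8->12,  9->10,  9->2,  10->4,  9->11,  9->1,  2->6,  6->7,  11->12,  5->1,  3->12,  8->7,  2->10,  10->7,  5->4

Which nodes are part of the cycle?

2, 6, 9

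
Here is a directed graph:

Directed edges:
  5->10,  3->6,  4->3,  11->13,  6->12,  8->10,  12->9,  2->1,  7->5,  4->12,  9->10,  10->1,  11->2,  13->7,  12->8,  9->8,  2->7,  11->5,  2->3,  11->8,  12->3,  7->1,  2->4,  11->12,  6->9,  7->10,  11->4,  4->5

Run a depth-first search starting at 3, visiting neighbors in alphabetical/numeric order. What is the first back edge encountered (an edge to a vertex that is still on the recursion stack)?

12->3

DFS from 3 (visiting neighbors in alphabetical/numeric order); mark gray on enter, black on exit:
3 gray
  6 gray
    9 gray
      8 gray
        10 gray
          1 gray
          1 black
        10 black
      8 black
      9→10: 10 black — skip
    9 black
    12 gray
      12→3: 3 is gray → back edge
First back edge: 12 → 3.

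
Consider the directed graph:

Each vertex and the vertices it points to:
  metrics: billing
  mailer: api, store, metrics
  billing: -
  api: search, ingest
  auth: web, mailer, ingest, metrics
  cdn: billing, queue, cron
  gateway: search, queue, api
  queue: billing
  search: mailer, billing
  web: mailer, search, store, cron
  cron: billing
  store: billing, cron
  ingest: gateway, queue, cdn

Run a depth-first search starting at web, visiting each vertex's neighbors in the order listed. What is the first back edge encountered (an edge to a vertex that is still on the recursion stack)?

DFS from web (visiting each vertex's neighbors in the order listed); mark gray on enter, black on exit:
web gray
  mailer gray
    api gray
      search gray
        search→mailer: mailer is gray → back edge
First back edge: search → mailer.

search→mailer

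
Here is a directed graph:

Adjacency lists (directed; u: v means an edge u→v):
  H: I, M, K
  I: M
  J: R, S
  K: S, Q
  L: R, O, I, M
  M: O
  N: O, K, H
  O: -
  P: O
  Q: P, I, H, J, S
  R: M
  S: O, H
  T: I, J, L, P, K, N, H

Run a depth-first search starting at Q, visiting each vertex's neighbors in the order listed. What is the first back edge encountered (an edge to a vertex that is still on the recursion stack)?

S->H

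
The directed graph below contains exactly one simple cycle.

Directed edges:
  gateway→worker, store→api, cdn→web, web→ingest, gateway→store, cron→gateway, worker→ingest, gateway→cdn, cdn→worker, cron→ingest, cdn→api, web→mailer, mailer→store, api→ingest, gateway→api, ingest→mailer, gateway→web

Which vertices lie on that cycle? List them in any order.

api, store, ingest, mailer

DFS with gray/black marking from store:
store gray
  api gray
    ingest gray
      mailer gray
        mailer→store: store is gray → back edge
Back edge closes the cycle store → api → ingest → mailer → store; its vertices are {api, store, ingest, mailer}.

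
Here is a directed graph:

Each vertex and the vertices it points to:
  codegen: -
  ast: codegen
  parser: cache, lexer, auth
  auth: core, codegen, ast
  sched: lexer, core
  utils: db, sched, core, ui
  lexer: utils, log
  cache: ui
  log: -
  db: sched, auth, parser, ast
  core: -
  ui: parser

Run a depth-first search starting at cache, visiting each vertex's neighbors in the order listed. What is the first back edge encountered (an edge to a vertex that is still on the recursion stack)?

DFS from cache (visiting each vertex's neighbors in the order listed); mark gray on enter, black on exit:
cache gray
  ui gray
    parser gray
      parser→cache: cache is gray → back edge
First back edge: parser → cache.

parser→cache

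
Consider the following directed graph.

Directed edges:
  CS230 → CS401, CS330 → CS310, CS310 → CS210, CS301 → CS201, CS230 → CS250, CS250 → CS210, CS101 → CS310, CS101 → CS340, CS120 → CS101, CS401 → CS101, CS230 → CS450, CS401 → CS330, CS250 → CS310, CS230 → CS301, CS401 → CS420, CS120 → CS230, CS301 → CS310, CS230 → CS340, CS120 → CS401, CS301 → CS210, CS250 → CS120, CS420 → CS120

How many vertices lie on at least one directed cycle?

A vertex is on a directed cycle iff it belongs to a strongly connected component of size ≥ 2 (or has a self-loop).
The vertices on cycles are {CS120, CS230, CS250, CS401, CS420} — 5 in total.

5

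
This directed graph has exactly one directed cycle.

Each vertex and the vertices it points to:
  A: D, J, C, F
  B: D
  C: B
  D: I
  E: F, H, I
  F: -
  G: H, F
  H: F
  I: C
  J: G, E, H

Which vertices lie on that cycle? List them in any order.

DFS with gray/black marking from C:
C gray
  B gray
    D gray
      I gray
        I→C: C is gray → back edge
Back edge closes the cycle C → B → D → I → C; its vertices are {B, C, D, I}.

B, C, D, I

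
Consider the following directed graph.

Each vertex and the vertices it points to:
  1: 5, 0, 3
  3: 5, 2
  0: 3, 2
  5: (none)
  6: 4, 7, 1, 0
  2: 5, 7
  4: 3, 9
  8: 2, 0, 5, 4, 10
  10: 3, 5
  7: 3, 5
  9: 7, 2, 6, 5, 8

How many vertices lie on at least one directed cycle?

7

A vertex is on a directed cycle iff it belongs to a strongly connected component of size ≥ 2 (or has a self-loop).
The vertices on cycles are {2, 3, 4, 6, 7, 8, 9} — 7 in total.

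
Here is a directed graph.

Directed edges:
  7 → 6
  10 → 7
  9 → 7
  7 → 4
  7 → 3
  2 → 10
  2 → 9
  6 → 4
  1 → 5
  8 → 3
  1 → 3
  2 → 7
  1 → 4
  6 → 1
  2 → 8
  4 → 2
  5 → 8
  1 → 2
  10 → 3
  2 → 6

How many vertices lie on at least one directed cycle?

7

A vertex is on a directed cycle iff it belongs to a strongly connected component of size ≥ 2 (or has a self-loop).
The vertices on cycles are {1, 2, 4, 6, 7, 9, 10} — 7 in total.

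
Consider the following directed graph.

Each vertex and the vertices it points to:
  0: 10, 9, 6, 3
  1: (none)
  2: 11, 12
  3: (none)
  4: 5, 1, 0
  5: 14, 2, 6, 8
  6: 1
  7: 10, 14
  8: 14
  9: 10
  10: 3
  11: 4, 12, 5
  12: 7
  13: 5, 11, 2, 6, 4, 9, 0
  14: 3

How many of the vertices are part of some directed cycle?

A vertex is on a directed cycle iff it belongs to a strongly connected component of size ≥ 2 (or has a self-loop).
The vertices on cycles are {2, 4, 5, 11} — 4 in total.

4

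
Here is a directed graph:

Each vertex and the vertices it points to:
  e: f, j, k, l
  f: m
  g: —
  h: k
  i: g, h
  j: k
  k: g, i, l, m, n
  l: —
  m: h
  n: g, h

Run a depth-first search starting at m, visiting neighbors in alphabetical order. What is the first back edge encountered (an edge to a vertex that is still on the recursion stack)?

DFS from m (visiting neighbors in alphabetical order); mark gray on enter, black on exit:
m gray
  h gray
    k gray
      g gray
      g black
      i gray
        i→g: g black — skip
        i→h: h is gray → back edge
First back edge: i → h.

i->h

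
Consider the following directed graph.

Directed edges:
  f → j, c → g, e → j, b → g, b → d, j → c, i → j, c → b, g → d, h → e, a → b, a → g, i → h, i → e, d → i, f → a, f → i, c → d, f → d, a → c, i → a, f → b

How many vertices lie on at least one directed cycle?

9

A vertex is on a directed cycle iff it belongs to a strongly connected component of size ≥ 2 (or has a self-loop).
The vertices on cycles are {a, b, c, d, e, g, h, i, j} — 9 in total.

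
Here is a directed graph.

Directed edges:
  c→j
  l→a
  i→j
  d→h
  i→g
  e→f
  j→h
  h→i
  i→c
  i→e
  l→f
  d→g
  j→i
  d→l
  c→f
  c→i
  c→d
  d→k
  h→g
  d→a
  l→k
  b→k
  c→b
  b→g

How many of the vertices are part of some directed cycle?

A vertex is on a directed cycle iff it belongs to a strongly connected component of size ≥ 2 (or has a self-loop).
The vertices on cycles are {c, d, h, i, j} — 5 in total.

5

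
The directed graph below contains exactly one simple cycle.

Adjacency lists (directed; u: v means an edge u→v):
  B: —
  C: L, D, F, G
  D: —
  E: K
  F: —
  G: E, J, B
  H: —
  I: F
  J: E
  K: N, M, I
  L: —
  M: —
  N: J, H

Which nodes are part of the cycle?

E, J, K, N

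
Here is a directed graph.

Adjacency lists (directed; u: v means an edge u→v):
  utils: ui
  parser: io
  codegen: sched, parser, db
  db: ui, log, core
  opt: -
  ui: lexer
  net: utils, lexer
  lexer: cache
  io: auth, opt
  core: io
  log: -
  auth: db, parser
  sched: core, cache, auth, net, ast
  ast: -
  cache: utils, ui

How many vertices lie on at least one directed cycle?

9

A vertex is on a directed cycle iff it belongs to a strongly connected component of size ≥ 2 (or has a self-loop).
The vertices on cycles are {db, io, ui, auth, core, cache, lexer, utils, parser} — 9 in total.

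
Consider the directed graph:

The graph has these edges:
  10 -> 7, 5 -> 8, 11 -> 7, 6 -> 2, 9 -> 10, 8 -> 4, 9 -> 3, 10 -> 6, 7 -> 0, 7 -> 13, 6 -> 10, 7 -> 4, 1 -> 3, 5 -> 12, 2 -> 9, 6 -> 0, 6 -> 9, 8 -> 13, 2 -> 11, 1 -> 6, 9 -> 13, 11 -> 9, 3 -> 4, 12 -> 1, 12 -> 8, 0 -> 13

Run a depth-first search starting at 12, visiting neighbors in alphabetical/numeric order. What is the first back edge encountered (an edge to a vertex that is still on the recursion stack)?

10->6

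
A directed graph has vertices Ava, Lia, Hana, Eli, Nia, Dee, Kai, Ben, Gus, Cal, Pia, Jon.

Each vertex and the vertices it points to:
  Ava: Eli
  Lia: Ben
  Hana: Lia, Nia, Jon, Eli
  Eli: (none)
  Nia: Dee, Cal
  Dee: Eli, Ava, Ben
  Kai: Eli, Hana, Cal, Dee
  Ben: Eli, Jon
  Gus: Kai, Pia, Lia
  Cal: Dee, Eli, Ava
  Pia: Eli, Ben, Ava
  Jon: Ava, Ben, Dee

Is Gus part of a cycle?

No

Gus lies on a cycle iff there is a path from Gus back to itself.
Exploring from Gus, it never reaches itself; equivalently, its strongly connected component is a singleton.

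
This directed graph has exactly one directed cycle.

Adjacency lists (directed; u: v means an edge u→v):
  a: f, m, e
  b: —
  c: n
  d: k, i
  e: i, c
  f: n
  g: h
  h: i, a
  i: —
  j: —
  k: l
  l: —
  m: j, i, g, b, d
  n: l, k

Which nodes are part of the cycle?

DFS with gray/black marking from a:
a gray
  f gray
    n gray
      l gray
      l black
      k gray
        k→l: l black — skip
      k black
    n black
  f black
  m gray
    j gray
    j black
    i gray
    i black
    g gray
      h gray
        h→i: i black — skip
        h→a: a is gray → back edge
Back edge closes the cycle a → m → g → h → a; its vertices are {a, g, h, m}.

a, g, h, m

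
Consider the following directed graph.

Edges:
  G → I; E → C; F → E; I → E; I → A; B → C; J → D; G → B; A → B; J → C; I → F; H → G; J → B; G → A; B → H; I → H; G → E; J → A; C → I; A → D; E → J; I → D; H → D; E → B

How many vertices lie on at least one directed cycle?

A vertex is on a directed cycle iff it belongs to a strongly connected component of size ≥ 2 (or has a self-loop).
The vertices on cycles are {A, B, C, E, F, G, H, I, J} — 9 in total.

9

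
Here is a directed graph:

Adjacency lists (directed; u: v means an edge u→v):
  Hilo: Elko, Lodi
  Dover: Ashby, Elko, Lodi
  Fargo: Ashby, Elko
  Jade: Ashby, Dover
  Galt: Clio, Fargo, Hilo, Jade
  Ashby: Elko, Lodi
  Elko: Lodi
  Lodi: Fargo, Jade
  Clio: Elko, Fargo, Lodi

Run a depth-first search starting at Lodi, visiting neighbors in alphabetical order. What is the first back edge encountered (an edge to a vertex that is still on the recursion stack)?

Elko→Lodi

DFS from Lodi (visiting neighbors in alphabetical order); mark gray on enter, black on exit:
Lodi gray
  Fargo gray
    Ashby gray
      Elko gray
        Elko→Lodi: Lodi is gray → back edge
First back edge: Elko → Lodi.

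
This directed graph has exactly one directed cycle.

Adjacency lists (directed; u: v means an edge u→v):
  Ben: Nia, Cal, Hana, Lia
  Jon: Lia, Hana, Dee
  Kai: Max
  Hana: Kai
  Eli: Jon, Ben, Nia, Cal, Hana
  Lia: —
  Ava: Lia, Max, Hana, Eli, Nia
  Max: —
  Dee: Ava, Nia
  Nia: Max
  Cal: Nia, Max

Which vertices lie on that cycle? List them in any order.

Ava, Dee, Eli, Jon

DFS with gray/black marking from Ava:
Ava gray
  Lia gray
  Lia black
  Max gray
  Max black
  Hana gray
    Kai gray
      Kai→Max: Max black — skip
    Kai black
  Hana black
  Eli gray
    Jon gray
      Jon→Lia: Lia black — skip
      Jon→Hana: Hana black — skip
      Dee gray
        Dee→Ava: Ava is gray → back edge
Back edge closes the cycle Ava → Eli → Jon → Dee → Ava; its vertices are {Ava, Dee, Eli, Jon}.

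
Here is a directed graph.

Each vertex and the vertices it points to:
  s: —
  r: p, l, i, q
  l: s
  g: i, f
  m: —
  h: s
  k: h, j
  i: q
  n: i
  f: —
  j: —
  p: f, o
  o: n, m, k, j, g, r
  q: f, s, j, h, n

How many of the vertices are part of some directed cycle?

6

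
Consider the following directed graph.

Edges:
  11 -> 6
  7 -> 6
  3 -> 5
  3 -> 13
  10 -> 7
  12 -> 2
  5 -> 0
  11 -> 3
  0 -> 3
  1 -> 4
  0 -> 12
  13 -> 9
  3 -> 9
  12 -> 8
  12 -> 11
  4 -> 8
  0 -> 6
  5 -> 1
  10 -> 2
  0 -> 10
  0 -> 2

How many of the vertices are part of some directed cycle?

A vertex is on a directed cycle iff it belongs to a strongly connected component of size ≥ 2 (or has a self-loop).
The vertices on cycles are {0, 3, 5, 11, 12} — 5 in total.

5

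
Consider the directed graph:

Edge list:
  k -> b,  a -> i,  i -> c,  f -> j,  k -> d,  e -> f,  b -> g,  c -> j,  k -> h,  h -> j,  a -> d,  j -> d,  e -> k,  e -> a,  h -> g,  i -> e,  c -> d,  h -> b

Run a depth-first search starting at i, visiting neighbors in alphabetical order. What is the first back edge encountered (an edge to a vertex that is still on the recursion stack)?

a->i

DFS from i (visiting neighbors in alphabetical order); mark gray on enter, black on exit:
i gray
  c gray
    d gray
    d black
    j gray
      j→d: d black — skip
    j black
  c black
  e gray
    a gray
      a→d: d black — skip
      a→i: i is gray → back edge
First back edge: a → i.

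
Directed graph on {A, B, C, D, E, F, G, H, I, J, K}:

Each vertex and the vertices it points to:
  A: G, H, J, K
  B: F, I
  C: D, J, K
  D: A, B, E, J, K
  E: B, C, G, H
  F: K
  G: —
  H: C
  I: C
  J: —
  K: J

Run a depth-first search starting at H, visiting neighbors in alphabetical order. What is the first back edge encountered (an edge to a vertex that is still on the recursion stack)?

DFS from H (visiting neighbors in alphabetical order); mark gray on enter, black on exit:
H gray
  C gray
    D gray
      A gray
        G gray
        G black
        A→H: H is gray → back edge
First back edge: A → H.

A→H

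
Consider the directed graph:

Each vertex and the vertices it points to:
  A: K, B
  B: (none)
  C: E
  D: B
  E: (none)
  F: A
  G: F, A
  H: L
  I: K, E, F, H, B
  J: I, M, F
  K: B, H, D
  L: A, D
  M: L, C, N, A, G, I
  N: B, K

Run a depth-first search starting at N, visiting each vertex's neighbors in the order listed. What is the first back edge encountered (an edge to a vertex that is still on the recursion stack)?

A->K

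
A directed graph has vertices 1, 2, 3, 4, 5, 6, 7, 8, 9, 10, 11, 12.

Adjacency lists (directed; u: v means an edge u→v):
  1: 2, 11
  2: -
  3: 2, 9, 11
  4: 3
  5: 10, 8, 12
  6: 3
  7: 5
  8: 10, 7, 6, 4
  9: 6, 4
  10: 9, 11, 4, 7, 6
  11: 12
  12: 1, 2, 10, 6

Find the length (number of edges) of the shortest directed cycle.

3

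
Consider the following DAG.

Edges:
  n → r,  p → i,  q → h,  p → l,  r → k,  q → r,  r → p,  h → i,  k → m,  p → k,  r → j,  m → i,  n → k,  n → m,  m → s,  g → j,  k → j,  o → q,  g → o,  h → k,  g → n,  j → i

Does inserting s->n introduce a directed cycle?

Adding s→n creates a cycle iff n can already reach s.
Path from n: n → m → s.
So n → … → s → n is a cycle.

Yes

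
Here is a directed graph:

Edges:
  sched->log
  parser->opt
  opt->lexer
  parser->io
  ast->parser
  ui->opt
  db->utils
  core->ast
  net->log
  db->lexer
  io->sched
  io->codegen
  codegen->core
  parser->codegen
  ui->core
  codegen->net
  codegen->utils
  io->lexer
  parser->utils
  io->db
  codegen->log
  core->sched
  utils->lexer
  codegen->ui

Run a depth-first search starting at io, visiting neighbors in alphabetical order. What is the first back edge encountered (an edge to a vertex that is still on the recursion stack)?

DFS from io (visiting neighbors in alphabetical order); mark gray on enter, black on exit:
io gray
  codegen gray
    core gray
      ast gray
        parser gray
          parser→codegen: codegen is gray → back edge
First back edge: parser → codegen.

parser->codegen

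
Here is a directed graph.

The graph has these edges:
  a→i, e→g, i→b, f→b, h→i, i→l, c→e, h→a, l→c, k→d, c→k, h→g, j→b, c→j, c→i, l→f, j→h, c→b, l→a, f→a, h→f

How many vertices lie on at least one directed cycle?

7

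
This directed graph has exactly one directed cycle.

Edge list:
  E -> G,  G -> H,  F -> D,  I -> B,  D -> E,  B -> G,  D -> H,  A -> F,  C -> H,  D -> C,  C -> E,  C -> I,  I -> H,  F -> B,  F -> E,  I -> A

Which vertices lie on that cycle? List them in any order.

A, C, D, F, I

DFS with gray/black marking from C:
C gray
  E gray
    G gray
      H gray
      H black
    G black
  E black
  C→H: H black — skip
  I gray
    I→H: H black — skip
    A gray
      F gray
        D gray
          D→C: C is gray → back edge
Back edge closes the cycle C → I → A → F → D → C; its vertices are {A, C, D, F, I}.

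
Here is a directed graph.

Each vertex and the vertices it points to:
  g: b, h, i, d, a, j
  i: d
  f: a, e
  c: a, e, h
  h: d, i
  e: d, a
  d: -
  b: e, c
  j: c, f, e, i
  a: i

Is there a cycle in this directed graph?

DFS with white/gray/black marking, starting from c:
c gray
  a gray
    i gray
      d gray
      d black
    i black
  a black
  e gray
    e→d: d black — skip
    e→a: a black — skip
  e black
  h gray
    h→d: d black — skip
    h→i: i black — skip
  h black
c black
g gray
  b gray
    b→e: e black — skip
    b→c: c black — skip
  b black
  g→h: h black — skip
  g→i: i black — skip
  g→d: d black — skip
  g→a: a black — skip
  j gray
    j→c: c black — skip
    f gray
      f→a: a black — skip
      f→e: e black — skip
    f black
    j→e: e black — skip
    j→i: i black — skip
  j black
g black
Every edge goes to a white or black vertex — no back edge, so the graph is acyclic.

No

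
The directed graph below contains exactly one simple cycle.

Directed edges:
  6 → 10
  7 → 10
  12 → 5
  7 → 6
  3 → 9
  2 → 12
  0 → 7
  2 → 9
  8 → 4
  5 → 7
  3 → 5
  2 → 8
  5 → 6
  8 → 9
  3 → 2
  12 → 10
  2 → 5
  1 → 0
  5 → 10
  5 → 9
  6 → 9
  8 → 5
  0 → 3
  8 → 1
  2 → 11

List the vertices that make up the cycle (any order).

0, 1, 2, 3, 8

DFS with gray/black marking from 0:
0 gray
  3 gray
    5 gray
      9 gray
      9 black
      6 gray
        6→9: 9 black — skip
        10 gray
        10 black
      6 black
      7 gray
        7→10: 10 black — skip
        7→6: 6 black — skip
      7 black
      5→10: 10 black — skip
    5 black
    2 gray
      11 gray
      11 black
      8 gray
        8→9: 9 black — skip
        8→5: 5 black — skip
        4 gray
        4 black
        1 gray
          1→0: 0 is gray → back edge
Back edge closes the cycle 0 → 3 → 2 → 8 → 1 → 0; its vertices are {0, 1, 2, 3, 8}.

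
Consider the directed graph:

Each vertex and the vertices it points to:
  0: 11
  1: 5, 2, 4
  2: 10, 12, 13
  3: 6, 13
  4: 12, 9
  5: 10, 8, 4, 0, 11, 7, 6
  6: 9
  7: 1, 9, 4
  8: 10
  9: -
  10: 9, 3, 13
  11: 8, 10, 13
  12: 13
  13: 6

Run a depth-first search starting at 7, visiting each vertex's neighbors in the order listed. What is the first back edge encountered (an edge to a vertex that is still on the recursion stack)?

DFS from 7 (visiting each vertex's neighbors in the order listed); mark gray on enter, black on exit:
7 gray
  1 gray
    5 gray
      10 gray
        9 gray
        9 black
        3 gray
          6 gray
            6→9: 9 black — skip
          6 black
          13 gray
            13→6: 6 black — skip
          13 black
        3 black
        10→13: 13 black — skip
      10 black
      8 gray
        8→10: 10 black — skip
      8 black
      4 gray
        12 gray
          12→13: 13 black — skip
        12 black
        4→9: 9 black — skip
      4 black
      0 gray
        11 gray
          11→8: 8 black — skip
          11→10: 10 black — skip
          11→13: 13 black — skip
        11 black
      0 black
      5→11: 11 black — skip
      5→7: 7 is gray → back edge
First back edge: 5 → 7.

5→7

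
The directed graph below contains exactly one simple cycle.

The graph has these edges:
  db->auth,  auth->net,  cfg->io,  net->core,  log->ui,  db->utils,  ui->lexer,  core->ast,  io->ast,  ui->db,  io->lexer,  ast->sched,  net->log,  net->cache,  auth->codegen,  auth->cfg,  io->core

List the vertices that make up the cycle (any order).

DFS with gray/black marking from auth:
auth gray
  cfg gray
    io gray
      ast gray
        sched gray
        sched black
      ast black
      lexer gray
      lexer black
      core gray
        core→ast: ast black — skip
      core black
    io black
  cfg black
  net gray
    cache gray
    cache black
    log gray
      ui gray
        db gray
          utils gray
          utils black
          db→auth: auth is gray → back edge
Back edge closes the cycle auth → net → log → ui → db → auth; its vertices are {db, ui, log, net, auth}.

db, ui, log, net, auth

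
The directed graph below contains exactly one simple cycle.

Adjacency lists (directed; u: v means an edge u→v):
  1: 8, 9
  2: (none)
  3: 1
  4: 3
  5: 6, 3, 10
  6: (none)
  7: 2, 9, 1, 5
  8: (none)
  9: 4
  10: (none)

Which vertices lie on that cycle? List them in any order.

DFS with gray/black marking from 1:
1 gray
  8 gray
  8 black
  9 gray
    4 gray
      3 gray
        3→1: 1 is gray → back edge
Back edge closes the cycle 1 → 9 → 4 → 3 → 1; its vertices are {1, 3, 4, 9}.

1, 3, 4, 9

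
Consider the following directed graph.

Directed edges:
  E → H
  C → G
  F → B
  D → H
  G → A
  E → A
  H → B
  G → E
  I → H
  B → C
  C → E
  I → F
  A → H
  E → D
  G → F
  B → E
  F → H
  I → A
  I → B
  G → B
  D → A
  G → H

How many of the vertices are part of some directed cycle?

8

A vertex is on a directed cycle iff it belongs to a strongly connected component of size ≥ 2 (or has a self-loop).
The vertices on cycles are {A, B, C, D, E, F, G, H} — 8 in total.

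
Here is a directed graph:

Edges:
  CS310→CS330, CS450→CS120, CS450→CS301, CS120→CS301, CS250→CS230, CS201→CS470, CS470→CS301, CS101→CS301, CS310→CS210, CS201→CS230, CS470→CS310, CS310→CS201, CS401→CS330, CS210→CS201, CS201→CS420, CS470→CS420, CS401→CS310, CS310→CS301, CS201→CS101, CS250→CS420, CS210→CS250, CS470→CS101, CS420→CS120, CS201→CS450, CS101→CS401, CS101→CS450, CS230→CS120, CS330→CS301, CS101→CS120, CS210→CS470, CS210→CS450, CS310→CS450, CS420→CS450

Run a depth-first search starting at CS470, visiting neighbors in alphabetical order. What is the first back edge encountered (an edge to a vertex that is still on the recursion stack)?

CS201->CS101

DFS from CS470 (visiting neighbors in alphabetical order); mark gray on enter, black on exit:
CS470 gray
  CS101 gray
    CS120 gray
      CS301 gray
      CS301 black
    CS120 black
    CS101→CS301: CS301 black — skip
    CS401 gray
      CS310 gray
        CS201 gray
          CS201→CS101: CS101 is gray → back edge
First back edge: CS201 → CS101.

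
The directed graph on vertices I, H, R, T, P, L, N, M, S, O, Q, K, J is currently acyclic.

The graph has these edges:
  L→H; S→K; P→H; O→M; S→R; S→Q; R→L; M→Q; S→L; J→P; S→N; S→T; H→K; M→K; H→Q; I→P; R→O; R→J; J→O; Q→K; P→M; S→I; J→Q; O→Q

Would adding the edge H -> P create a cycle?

Yes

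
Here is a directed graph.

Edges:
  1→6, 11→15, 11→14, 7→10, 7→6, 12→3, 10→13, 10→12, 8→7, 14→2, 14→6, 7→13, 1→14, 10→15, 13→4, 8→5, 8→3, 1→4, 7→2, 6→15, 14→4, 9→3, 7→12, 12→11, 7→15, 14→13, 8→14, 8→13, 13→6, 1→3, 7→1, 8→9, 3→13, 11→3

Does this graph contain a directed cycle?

DFS with white/gray/black marking, starting from 6:
6 gray
  15 gray
  15 black
6 black
1 gray
  14 gray
    4 gray
    4 black
    13 gray
      13→4: 4 black — skip
      13→6: 6 black — skip
    13 black
    2 gray
    2 black
    14→6: 6 black — skip
  14 black
  1→4: 4 black — skip
  3 gray
    3→13: 13 black — skip
  3 black
  1→6: 6 black — skip
1 black
5 gray
5 black
7 gray
  7→13: 13 black — skip
  10 gray
    10→15: 15 black — skip
    10→13: 13 black — skip
    12 gray
      12→3: 3 black — skip
      11 gray
        11→3: 3 black — skip
        11→14: 14 black — skip
        11→15: 15 black — skip
      11 black
    12 black
  10 black
  7→2: 2 black — skip
  7→6: 6 black — skip
  7→1: 1 black — skip
  7→12: 12 black — skip
  7→15: 15 black — skip
7 black
8 gray
  8→5: 5 black — skip
  8→3: 3 black — skip
  8→13: 13 black — skip
  8→7: 7 black — skip
  9 gray
    9→3: 3 black — skip
  9 black
  8→14: 14 black — skip
8 black
Every edge goes to a white or black vertex — no back edge, so the graph is acyclic.

No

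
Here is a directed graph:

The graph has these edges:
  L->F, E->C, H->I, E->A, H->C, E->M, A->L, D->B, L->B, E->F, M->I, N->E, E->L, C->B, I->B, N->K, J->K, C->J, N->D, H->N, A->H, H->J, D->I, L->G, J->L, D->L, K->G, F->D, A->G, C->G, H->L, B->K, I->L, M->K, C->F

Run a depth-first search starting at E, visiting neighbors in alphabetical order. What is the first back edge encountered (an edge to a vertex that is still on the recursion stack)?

L→F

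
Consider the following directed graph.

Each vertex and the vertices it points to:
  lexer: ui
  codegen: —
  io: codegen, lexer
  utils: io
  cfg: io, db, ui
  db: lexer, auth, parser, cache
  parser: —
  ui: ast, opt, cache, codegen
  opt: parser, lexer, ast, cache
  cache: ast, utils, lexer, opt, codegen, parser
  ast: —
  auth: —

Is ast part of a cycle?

No

ast lies on a cycle iff there is a path from ast back to itself.
Exploring from ast, it never reaches itself; equivalently, its strongly connected component is a singleton.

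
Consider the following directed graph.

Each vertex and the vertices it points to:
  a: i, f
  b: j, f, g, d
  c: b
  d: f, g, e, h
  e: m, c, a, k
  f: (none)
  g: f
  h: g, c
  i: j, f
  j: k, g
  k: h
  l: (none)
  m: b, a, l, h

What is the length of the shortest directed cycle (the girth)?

For each vertex v, BFS finds the shortest path from v back to v.
The shortest such closed walk is e → c → b → d → e, length 4.

4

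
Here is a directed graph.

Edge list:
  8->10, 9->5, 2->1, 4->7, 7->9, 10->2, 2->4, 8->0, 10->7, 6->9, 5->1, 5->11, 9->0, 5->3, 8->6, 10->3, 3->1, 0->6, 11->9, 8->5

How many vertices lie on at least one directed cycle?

5

A vertex is on a directed cycle iff it belongs to a strongly connected component of size ≥ 2 (or has a self-loop).
The vertices on cycles are {0, 5, 6, 9, 11} — 5 in total.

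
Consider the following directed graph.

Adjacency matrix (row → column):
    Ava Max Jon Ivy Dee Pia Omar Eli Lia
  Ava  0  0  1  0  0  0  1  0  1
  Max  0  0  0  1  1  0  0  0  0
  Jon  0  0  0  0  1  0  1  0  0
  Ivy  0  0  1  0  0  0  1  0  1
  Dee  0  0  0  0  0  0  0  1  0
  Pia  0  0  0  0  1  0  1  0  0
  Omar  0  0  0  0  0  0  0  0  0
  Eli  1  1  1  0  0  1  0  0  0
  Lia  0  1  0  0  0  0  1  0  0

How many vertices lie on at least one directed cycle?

A vertex is on a directed cycle iff it belongs to a strongly connected component of size ≥ 2 (or has a self-loop).
The vertices on cycles are {Ava, Dee, Eli, Ivy, Jon, Lia, Max, Pia} — 8 in total.

8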